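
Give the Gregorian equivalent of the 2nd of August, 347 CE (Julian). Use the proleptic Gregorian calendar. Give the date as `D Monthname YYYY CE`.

The Julian–Gregorian offset here is 1 day (Julian trailing).
2 August 347 Julian + 1 day → 3 August 347 Gregorian.

3 August 347 CE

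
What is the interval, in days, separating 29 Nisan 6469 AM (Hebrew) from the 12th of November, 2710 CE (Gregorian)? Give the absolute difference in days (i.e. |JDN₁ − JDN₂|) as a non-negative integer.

560

First date → JDN 2710622; second date → JDN 2711182.
The interval is |2710622 − 2711182| = 560 days.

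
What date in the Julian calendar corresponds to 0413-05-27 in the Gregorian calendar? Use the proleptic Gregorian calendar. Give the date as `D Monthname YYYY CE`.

26 May 413 CE

The Julian–Gregorian offset here is 1 day (Julian trailing).
27 May 413 Gregorian − 1 day → 26 May 413 Julian.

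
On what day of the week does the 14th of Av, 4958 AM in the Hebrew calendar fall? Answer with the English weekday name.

Sunday

Equivalently 26 July 1198 Gregorian, JDN 2158827.
2158827 ≡ 6 (mod 7); counting from Monday = 0 gives Sunday.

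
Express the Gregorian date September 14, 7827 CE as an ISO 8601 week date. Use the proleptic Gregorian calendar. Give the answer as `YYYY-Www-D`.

7827-W37-5

The weekday is Friday (ISO weekday 5).
That Friday belongs to ISO week 37 of ISO year 7827.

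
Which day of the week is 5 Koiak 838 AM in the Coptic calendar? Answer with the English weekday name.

Thursday

This is JDN 2130838 (8 December 1121 Gregorian).
Since JDN mod 7 = 3 (0 = Monday), the day is Thursday.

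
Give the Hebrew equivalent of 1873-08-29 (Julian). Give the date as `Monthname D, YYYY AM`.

Elul 18, 5633 AM

Both dates share Julian Day Number 2405412; in the Hebrew calendar that is 18 Elul 5633 AM.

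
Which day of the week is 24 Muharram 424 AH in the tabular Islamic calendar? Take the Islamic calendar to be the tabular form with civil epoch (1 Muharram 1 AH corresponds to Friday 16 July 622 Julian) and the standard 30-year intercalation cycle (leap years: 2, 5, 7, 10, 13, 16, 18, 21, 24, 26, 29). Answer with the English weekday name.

This is JDN 2098360 (5 January 1033 Gregorian).
2098360 ≡ 5 (mod 7); counting from Monday = 0 gives Saturday.

Saturday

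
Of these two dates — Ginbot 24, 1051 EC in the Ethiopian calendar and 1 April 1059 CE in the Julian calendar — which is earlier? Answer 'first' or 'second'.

First date → JDN 2107996; second date → JDN 2107948.
JDN 2107948 < JDN 2107996, so the second date is earlier.

second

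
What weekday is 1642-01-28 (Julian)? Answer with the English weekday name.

Friday

This is JDN 2320826 (7 February 1642 Gregorian).
Since JDN mod 7 = 4 (0 = Monday), the day is Friday.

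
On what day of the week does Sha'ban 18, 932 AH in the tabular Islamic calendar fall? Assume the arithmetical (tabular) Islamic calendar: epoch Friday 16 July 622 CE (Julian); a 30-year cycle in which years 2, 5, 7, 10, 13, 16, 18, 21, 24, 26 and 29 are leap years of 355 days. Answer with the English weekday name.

Wednesday

This is JDN 2278579 (9 June 1526 Gregorian).
2278579 ≡ 2 (mod 7); counting from Monday = 0 gives Wednesday.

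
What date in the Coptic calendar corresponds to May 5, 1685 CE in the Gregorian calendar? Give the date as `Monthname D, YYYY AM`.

Parmouti 30, 1401 AM

Julian Day Number of the source date = 2336619.
Converting JDN 2336619 to the Coptic calendar gives 30 Parmouti 1401 AM.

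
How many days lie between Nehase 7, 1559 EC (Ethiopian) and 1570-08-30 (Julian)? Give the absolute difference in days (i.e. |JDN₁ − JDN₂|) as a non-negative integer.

1126

First date → JDN 2293616; second date → JDN 2294742.
The interval is |2293616 − 2294742| = 1126 days.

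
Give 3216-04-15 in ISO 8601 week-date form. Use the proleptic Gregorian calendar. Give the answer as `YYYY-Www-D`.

The weekday is Friday (ISO weekday 5).
That Friday belongs to ISO week 15 of ISO year 3216.

3216-W15-5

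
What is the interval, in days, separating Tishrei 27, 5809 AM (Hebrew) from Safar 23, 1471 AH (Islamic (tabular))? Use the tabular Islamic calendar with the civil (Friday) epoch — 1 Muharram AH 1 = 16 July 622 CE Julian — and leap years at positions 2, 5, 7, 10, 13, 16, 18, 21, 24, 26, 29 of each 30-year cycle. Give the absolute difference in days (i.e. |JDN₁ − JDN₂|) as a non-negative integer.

JDN of the first date = 2469354.
JDN of the second date = 2469411.
|2469411 − 2469354| = 57.

57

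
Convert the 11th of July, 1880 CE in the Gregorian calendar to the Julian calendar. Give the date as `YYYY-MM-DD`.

1880-06-29

The Julian–Gregorian offset here is 12 days (Julian trailing).
11 July 1880 Gregorian − 12 days → 29 June 1880 Julian.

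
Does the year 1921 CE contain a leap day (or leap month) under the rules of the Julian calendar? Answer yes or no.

no

1921 mod 4 = 1, so it is a common year in the Julian calendar.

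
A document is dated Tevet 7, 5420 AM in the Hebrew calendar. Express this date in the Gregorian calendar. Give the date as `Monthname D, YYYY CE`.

Julian Day Number of the source date = 2327353.
Converting JDN 2327353 to the Gregorian calendar gives 22 December 1659 CE.

December 22, 1659 CE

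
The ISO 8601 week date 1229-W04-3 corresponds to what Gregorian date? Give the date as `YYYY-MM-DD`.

ISO week 1 of 1229 is the week containing the first Thursday of 1229.
Week 4, day 3 (Wednesday) lands on 1229-01-24.

1229-01-24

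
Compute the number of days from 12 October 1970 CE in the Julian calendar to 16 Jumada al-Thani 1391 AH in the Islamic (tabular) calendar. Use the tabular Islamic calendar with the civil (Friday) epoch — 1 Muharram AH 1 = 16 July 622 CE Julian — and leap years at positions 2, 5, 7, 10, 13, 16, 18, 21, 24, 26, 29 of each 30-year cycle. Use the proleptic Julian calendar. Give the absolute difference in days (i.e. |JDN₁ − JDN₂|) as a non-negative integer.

JDN of the first date = 2440885.
JDN of the second date = 2441173.
|2441173 − 2440885| = 288.

288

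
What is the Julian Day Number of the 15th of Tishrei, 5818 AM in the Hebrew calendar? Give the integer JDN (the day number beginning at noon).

In the Gregorian calendar the same day is 13 October 2057.
JDN 2400001 is 17 November 1858 CE (Gregorian), MJD 0; the target day is +72649 days from there, so JDN = 2472650.

2472650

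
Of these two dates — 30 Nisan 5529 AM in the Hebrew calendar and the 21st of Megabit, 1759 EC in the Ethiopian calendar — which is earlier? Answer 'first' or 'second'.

second

The two dates have Julian Day Numbers 2367301 and 2366530 respectively.
Since 2366530 < 2367301, the second date comes first.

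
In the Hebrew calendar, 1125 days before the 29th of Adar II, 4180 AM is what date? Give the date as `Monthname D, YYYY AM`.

The starting date is JDN 1874553; 1874553 − 1125 = 1873428.
JDN 1873428 corresponds to Adar 26, 4177 AM.

Adar 26, 4177 AM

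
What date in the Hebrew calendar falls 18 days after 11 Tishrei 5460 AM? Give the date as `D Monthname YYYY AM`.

Counting 18 days forward from JDN 2341884 reaches JDN 2341902, which is 29 Tishrei 5460 AM.

29 Tishrei 5460 AM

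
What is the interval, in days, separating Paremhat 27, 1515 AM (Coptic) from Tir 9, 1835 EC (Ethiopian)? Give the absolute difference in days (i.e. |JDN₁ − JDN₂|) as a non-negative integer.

15993

JDN of the first date = 2378224.
JDN of the second date = 2394217.
|2394217 − 2378224| = 15993.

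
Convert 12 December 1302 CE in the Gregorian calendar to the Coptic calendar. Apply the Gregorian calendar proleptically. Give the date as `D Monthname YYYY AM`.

8 Koiak 1019 AM

Julian Day Number of the source date = 2196951.
Converting JDN 2196951 to the Coptic calendar gives 8 Koiak 1019 AM.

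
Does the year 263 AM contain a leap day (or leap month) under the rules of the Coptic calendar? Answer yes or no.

263 mod 4 = 3; in the Coptic calendar a year is leap when year mod 4 = 3, so it is a leap year.

yes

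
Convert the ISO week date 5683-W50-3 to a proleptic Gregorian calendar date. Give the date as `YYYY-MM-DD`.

5683-12-15

ISO week 1 of 5683 is the week containing the first Thursday of 5683.
Week 50, day 3 (Wednesday) lands on 5683-12-15.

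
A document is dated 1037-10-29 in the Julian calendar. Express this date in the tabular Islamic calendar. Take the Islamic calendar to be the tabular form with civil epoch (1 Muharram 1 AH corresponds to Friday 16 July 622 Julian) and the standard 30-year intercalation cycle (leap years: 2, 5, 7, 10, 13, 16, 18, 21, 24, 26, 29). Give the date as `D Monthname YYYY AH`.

Both dates share Julian Day Number 2100124; in the tabular Islamic calendar that is 16 Muharram 429 AH.

16 Muharram 429 AH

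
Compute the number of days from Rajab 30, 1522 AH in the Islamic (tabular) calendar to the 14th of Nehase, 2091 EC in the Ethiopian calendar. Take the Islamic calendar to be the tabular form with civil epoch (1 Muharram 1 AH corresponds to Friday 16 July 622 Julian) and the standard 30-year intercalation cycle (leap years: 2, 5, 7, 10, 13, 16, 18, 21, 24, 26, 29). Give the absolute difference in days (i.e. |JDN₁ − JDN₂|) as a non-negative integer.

First date → JDN 2487638; second date → JDN 2487936.
The interval is |2487638 − 2487936| = 298 days.

298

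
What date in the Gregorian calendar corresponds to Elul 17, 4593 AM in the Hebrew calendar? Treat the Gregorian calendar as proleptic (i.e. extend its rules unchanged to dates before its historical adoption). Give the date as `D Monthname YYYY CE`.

Julian Day Number of the source date = 2025559.
Converting JDN 2025559 to the Gregorian calendar gives 9 September 833 CE.

9 September 833 CE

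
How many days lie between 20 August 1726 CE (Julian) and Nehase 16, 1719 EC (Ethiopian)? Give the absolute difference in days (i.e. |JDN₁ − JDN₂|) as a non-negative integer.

JDN of the first date = 2351711.
JDN of the second date = 2352065.
|2352065 − 2351711| = 354.

354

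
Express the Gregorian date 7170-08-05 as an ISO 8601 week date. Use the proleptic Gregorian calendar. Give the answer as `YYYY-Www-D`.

The weekday is Wednesday (ISO weekday 3).
That Wednesday belongs to ISO week 32 of ISO year 7170.

7170-W32-3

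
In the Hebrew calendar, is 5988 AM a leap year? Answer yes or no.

yes

Hebrew year 5988 is year 3 of its 19-year Metonic cycle; leap years are at positions 3, 6, 8, 11, 14, 17, 19, so it is a leap year (13 months).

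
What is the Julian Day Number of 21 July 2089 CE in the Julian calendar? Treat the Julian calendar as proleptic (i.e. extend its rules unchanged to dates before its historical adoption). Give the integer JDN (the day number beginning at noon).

2484267

In the Gregorian calendar the same day is 3 August 2089.
JDN 2299161 is 15 October 1582 CE (Gregorian); the target day is +185106 days from there, so JDN = 2484267.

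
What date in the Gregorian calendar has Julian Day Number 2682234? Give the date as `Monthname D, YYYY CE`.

August 10, 2631 CE

JDN 2451545 is 1 Jan 2000; 2682234 is +230689 days from there.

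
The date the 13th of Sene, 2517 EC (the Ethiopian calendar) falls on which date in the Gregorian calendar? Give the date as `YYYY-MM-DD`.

Julian Day Number of the source date = 2643472.
Converting JDN 2643472 to the Gregorian calendar gives 24 June 2525 CE.

2525-06-24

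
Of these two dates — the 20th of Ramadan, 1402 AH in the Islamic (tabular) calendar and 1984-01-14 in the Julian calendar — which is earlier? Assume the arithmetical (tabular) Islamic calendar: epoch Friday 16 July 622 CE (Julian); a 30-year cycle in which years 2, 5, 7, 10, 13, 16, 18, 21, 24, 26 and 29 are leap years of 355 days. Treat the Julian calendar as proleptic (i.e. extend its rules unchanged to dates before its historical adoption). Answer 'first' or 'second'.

The two dates have Julian Day Numbers 2445163 and 2445727 respectively.
Since 2445163 < 2445727, the first date comes first.

first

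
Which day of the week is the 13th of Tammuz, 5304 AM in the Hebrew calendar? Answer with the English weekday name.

In the proleptic Gregorian calendar this is 14 July 1544 (JDN 2285189).
JDN 2285189 mod 7 = 4, and JDN 0 was a Monday, so this is a Friday.

Friday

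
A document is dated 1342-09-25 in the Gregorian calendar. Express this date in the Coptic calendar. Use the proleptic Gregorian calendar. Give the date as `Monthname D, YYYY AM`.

Thout 20, 1059 AM

Julian Day Number of the source date = 2211483.
Converting JDN 2211483 to the Coptic calendar gives 20 Thout 1059 AM.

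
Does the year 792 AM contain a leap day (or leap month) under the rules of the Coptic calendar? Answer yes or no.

no

792 mod 4 = 0; in the Coptic calendar a year is leap when year mod 4 = 3, so it is a common year.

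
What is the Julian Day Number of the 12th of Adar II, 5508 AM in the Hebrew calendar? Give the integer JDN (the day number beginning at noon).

2359575

Equivalently 12 March 1748 (Gregorian).
JDN 2299161 is 15 October 1582 CE (Gregorian); the target day is +60414 days from there, so JDN = 2359575.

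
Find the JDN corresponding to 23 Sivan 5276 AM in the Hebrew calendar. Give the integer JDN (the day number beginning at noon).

In the proleptic Gregorian calendar the same day is 3 June 1516.
JDN 2299161 is 15 October 1582 CE (Gregorian); the target day is −24240 days from there, so JDN = 2274921.

2274921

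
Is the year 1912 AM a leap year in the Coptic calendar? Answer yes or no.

1912 mod 4 = 0; in the Coptic calendar a year is leap when year mod 4 = 3, so it is a common year.

no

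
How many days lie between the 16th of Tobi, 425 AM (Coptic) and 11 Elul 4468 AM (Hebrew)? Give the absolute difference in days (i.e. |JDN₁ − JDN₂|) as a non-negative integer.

First date → JDN 1980031; second date → JDN 1979899.
The interval is |1980031 − 1979899| = 132 days.

132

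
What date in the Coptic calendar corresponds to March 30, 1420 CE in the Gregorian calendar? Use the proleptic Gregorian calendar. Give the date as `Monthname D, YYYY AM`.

Julian Day Number of the source date = 2239793.
Converting JDN 2239793 to the Coptic calendar gives 25 Paremhat 1136 AM.

Paremhat 25, 1136 AM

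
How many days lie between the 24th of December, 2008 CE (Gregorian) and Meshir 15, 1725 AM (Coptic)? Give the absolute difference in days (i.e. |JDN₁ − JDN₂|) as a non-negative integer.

60

First date → JDN 2454825; second date → JDN 2454885.
The interval is |2454825 − 2454885| = 60 days.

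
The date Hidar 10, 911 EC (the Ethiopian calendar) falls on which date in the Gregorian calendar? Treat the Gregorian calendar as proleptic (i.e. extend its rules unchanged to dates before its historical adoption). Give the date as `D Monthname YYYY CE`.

11 November 918 CE

Both dates share Julian Day Number 2056667; in the Gregorian calendar that is 11 November 918 CE.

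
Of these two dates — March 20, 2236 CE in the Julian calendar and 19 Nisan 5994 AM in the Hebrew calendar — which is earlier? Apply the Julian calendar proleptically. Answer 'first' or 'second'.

First date → JDN 2537836; second date → JDN 2537120.
JDN 2537120 < JDN 2537836, so the second date is earlier.

second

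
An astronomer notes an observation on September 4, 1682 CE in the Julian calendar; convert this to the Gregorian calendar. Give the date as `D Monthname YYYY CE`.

14 September 1682 CE

At this point the Julian calendar is 10 days behind the Gregorian.
4 September 1682 Julian + 10 days → 14 September 1682 Gregorian.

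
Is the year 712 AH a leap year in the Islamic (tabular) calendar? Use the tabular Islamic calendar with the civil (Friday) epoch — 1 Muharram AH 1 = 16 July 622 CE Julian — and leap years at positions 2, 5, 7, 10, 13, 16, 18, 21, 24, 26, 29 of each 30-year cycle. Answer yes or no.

Year 712 AH is year 22 of its 30-year cycle; leap positions are 2, 5, 7, 10, 13, 16, 18, 21, 24, 26, 29, so it is a common year (354 days).

no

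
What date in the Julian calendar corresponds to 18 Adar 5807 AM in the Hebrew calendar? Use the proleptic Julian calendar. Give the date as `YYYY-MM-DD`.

2047-03-03

Both dates share Julian Day Number 2468786; in the Julian calendar that is 3 March 2047 CE.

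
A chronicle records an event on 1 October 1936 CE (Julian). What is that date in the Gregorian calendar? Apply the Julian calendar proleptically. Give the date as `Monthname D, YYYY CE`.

October 14, 1936 CE

For dates in this range the Gregorian date is 13 days ahead of the Julian.
1 October 1936 Julian + 13 days → 14 October 1936 Gregorian.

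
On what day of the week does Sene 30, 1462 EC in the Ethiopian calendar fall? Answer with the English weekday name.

In the proleptic Gregorian calendar this is 3 July 1470 (JDN 2258150).
2258150 ≡ 6 (mod 7); counting from Monday = 0 gives Sunday.

Sunday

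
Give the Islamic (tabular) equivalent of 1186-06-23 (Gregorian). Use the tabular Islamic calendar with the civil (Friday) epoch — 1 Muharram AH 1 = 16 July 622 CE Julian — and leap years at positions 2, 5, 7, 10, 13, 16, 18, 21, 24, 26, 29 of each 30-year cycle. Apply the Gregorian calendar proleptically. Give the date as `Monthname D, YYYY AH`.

Both dates share Julian Day Number 2154411; in the tabular Islamic calendar that is 26 Rabi' al-Awwal 582 AH.

Rabi' al-Awwal 26, 582 AH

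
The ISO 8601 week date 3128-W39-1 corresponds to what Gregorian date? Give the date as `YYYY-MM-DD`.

3128-09-24

ISO week 1 of 3128 is the week containing the first Thursday of 3128.
Week 39, day 1 (Monday) lands on 3128-09-24.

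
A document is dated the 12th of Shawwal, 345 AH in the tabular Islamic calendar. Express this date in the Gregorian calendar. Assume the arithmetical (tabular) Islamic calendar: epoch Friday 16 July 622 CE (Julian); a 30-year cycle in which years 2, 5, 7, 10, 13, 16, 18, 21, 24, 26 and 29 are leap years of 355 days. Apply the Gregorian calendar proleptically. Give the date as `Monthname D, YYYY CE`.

January 22, 957 CE

Both dates share Julian Day Number 2070619; in the Gregorian calendar that is 22 January 957 CE.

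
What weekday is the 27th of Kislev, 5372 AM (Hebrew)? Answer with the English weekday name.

Saturday

This is JDN 2309802 (3 December 1611 Gregorian).
2309802 ≡ 5 (mod 7); counting from Monday = 0 gives Saturday.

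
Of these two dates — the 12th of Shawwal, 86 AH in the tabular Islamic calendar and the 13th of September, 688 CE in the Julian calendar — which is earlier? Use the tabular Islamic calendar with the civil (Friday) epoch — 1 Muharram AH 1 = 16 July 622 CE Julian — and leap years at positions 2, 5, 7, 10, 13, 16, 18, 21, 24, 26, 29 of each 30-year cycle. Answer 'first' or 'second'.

The two dates have Julian Day Numbers 1978838 and 1972606 respectively.
Since 1972606 < 1978838, the second date comes first.

second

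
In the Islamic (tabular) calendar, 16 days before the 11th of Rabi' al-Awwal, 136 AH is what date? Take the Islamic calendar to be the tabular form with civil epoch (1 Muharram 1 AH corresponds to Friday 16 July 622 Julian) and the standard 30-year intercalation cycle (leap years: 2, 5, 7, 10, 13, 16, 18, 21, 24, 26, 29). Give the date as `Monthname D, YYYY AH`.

Counting 16 days back from JDN 1996348 reaches JDN 1996332, which is Safar 24, 136 AH.

Safar 24, 136 AH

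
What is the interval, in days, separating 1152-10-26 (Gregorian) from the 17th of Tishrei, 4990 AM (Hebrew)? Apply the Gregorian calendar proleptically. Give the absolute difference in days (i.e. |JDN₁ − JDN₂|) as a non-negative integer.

First date → JDN 2142118; second date → JDN 2170229.
The interval is |2142118 − 2170229| = 28111 days.

28111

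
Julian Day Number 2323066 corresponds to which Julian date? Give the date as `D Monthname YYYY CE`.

17 March 1648 CE

JDN 2323066 is 27 March 1648 in the Gregorian calendar.
In the Julian calendar that day is 17 March 1648 CE.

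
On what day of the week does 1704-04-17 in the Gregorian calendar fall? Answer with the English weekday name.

2343540 ≡ 3 (mod 7); counting from Monday = 0 gives Thursday.

Thursday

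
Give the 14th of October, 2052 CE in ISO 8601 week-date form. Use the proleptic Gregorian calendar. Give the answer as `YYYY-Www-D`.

The weekday is Monday (ISO weekday 1).
That Monday belongs to ISO week 42 of ISO year 2052.

2052-W42-1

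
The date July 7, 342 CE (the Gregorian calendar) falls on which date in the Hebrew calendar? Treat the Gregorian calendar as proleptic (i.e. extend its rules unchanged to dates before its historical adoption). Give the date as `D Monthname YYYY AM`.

15 Tammuz 4102 AM

Julian Day Number of the source date = 1846160.
Converting JDN 1846160 to the Hebrew calendar gives 15 Tammuz 4102 AM.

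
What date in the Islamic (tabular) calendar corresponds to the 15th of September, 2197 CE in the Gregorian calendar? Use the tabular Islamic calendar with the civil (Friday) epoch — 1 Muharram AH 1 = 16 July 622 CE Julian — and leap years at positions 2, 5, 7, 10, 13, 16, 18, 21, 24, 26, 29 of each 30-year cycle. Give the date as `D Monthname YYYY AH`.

Julian Day Number of the source date = 2523756.
Converting JDN 2523756 to the tabular Islamic calendar gives 3 Rajab 1624 AH.

3 Rajab 1624 AH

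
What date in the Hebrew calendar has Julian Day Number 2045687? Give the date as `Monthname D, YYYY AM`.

JDN 2045687 is 18 October 888 in the proleptic Gregorian calendar.
In the Hebrew calendar that day is Cheshvan 5, 4649 AM.

Cheshvan 5, 4649 AM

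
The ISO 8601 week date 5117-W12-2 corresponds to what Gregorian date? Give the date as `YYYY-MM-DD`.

5117-03-20

ISO week 1 of 5117 is the week containing the first Thursday of 5117.
Week 12, day 2 (Tuesday) lands on 5117-03-20.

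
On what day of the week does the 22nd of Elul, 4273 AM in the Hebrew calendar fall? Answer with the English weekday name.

Equivalently 10 September 513 Gregorian, JDN 1908682.
1908682 ≡ 6 (mod 7); counting from Monday = 0 gives Sunday.

Sunday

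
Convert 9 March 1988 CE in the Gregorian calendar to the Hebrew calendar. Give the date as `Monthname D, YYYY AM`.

Both dates share Julian Day Number 2447230; in the Hebrew calendar that is 20 Adar 5748 AM.

Adar 20, 5748 AM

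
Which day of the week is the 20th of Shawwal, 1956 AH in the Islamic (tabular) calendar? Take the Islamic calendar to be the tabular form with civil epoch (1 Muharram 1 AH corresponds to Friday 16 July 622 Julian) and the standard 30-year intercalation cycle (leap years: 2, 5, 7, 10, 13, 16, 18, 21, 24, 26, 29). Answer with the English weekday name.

Sunday

This is JDN 2641512 (11 February 2520 Gregorian).
2641512 ≡ 6 (mod 7); counting from Monday = 0 gives Sunday.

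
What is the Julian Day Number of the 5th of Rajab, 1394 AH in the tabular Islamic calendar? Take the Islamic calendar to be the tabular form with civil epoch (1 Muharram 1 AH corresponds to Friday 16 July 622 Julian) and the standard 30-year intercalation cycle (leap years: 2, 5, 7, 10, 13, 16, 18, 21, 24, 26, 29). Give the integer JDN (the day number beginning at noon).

2442254

In the Gregorian calendar the same day is 25 July 1974.
JDN 2299161 is 15 October 1582 CE (Gregorian); the target day is +143093 days from there, so JDN = 2442254.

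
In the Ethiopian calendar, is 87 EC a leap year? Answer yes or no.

87 mod 4 = 3; in the Ethiopian calendar a year is leap when year mod 4 = 3, so it is a leap year.

yes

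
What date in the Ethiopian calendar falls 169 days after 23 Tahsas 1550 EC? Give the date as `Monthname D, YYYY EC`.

The starting date is JDN 2290105; 2290105 + 169 = 2290274.
JDN 2290274 corresponds to Sene 12, 1550 EC.

Sene 12, 1550 EC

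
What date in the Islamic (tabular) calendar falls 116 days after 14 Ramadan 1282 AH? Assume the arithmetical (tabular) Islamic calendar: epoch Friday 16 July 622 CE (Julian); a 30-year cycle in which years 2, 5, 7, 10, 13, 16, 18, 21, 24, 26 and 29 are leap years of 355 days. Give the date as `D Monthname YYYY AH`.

JDN of 14 Ramadan 1282 AH = 2402633.
2402633 + 116 = 2402749.
JDN 2402749 in the tabular Islamic calendar is 12 Muharram 1283 AH.

12 Muharram 1283 AH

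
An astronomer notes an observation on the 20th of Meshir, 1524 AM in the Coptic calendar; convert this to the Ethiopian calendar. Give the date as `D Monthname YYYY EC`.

Both dates share Julian Day Number 2381475; in the Ethiopian calendar that is 20 Yekatit 1800 EC.

20 Yekatit 1800 EC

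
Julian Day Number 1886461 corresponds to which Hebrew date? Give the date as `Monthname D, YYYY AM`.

The proleptic Gregorian equivalent of JDN 1886461 is 7 November 452.
In the Hebrew calendar that day is Kislev 8, 4213 AM.

Kislev 8, 4213 AM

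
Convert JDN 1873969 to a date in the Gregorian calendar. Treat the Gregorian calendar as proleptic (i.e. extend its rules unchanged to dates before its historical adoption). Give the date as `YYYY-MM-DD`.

0418-08-26

JDN 2451545 is 1 Jan 2000; 1873969 is −577576 days from there.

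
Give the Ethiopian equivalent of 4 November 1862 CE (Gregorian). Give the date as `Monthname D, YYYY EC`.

Julian Day Number of the source date = 2401449.
Converting JDN 2401449 to the Ethiopian calendar gives 26 Tikimt 1855 EC.

Tikimt 26, 1855 EC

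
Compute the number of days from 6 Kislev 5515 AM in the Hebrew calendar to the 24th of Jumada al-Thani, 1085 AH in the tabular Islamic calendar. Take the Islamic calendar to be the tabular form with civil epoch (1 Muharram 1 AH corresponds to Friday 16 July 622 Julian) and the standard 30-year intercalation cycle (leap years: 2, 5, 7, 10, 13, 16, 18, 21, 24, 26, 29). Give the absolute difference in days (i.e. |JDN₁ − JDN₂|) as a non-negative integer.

29275

JDN of the first date = 2362019.
JDN of the second date = 2332744.
|2332744 − 2362019| = 29275.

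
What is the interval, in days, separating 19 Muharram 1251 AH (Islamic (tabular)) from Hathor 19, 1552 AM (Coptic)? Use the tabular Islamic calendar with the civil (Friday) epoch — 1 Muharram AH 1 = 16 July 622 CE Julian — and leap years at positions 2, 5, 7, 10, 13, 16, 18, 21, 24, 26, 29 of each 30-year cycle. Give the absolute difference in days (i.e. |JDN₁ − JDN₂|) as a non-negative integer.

195

JDN of the first date = 2391416.
JDN of the second date = 2391611.
|2391611 − 2391416| = 195.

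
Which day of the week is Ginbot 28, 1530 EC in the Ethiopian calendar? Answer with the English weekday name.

This is JDN 2282955 (2 June 1538 Gregorian).
Since JDN mod 7 = 3 (0 = Monday), the day is Thursday.

Thursday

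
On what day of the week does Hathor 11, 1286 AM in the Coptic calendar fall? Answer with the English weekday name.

Monday

This is JDN 2294446 (17 November 1569 Gregorian).
Since JDN mod 7 = 0 (0 = Monday), the day is Monday.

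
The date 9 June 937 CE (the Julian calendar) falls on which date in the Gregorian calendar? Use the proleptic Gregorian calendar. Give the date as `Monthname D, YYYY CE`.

At this point the Julian calendar is 5 days behind the Gregorian.
9 June 937 Julian + 5 days → 14 June 937 Gregorian.

June 14, 937 CE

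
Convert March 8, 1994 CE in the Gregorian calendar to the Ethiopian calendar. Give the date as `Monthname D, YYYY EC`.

Both dates share Julian Day Number 2449420; in the Ethiopian calendar that is 29 Yekatit 1986 EC.

Yekatit 29, 1986 EC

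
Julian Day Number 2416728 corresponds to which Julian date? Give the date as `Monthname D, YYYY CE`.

August 22, 1904 CE

The Gregorian equivalent of JDN 2416728 is 4 September 1904.
In the Julian calendar that day is August 22, 1904 CE.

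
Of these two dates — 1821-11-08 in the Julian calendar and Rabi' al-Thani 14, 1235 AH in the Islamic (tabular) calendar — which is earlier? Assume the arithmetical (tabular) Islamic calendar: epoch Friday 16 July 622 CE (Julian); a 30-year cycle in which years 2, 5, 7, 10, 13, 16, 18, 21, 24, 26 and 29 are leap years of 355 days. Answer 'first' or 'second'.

second

The two dates have Julian Day Numbers 2386490 and 2385830 respectively.
Since 2385830 < 2386490, the second date comes first.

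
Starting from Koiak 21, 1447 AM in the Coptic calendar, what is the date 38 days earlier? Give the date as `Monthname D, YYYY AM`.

Hathor 13, 1447 AM

Counting 38 days back from JDN 2353291 reaches JDN 2353253, which is Hathor 13, 1447 AM.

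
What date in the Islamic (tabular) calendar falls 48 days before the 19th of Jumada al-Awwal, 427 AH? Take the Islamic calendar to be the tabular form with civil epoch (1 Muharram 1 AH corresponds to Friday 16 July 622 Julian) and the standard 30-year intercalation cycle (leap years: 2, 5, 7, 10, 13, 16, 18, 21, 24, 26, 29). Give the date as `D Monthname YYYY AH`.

JDN of the 19th of Jumada al-Awwal, 427 AH = 2099536.
2099536 − 48 = 2099488.
JDN 2099488 in the tabular Islamic calendar is 30 Rabi' al-Awwal 427 AH.

30 Rabi' al-Awwal 427 AH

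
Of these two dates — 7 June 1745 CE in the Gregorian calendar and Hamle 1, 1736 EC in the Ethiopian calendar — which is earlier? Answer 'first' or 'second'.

First date → JDN 2358566; second date → JDN 2358230.
JDN 2358230 < JDN 2358566, so the second date is earlier.

second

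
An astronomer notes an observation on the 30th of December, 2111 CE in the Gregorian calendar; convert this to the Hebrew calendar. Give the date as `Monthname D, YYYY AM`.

Julian Day Number of the source date = 2492450.
Converting JDN 2492450 to the Hebrew calendar gives 29 Kislev 5872 AM.

Kislev 29, 5872 AM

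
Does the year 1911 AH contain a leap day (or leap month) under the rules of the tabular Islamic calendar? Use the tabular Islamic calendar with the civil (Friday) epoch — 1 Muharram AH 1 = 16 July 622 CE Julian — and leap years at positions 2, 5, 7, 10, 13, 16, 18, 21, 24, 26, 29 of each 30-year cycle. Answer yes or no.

Year 1911 AH is year 21 of its 30-year cycle; leap positions are 2, 5, 7, 10, 13, 16, 18, 21, 24, 26, 29, so it is a leap year (355 days).

yes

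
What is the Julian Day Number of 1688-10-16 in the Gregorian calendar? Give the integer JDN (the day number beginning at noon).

JDN 2451545 is 1 January 2000 CE (Gregorian); the target day is −113666 days from there, so JDN = 2337879.

2337879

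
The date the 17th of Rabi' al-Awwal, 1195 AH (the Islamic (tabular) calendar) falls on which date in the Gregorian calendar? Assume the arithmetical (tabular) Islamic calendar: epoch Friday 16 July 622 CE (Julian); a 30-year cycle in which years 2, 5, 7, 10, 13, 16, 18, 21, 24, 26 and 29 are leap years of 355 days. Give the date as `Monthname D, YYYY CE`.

Both dates share Julian Day Number 2371629; in the Gregorian calendar that is 13 March 1781 CE.

March 13, 1781 CE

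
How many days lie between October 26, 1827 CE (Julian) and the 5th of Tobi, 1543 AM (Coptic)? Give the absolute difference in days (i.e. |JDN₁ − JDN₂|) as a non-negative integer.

JDN of the first date = 2388668.
JDN of the second date = 2388369.
|2388369 − 2388668| = 299.

299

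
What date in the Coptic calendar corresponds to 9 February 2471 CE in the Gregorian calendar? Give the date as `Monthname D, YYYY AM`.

Tobi 29, 2187 AM

Both dates share Julian Day Number 2623614; in the Coptic calendar that is 29 Tobi 2187 AM.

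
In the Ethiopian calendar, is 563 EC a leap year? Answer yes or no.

563 mod 4 = 3; in the Ethiopian calendar a year is leap when year mod 4 = 3, so it is a leap year.

yes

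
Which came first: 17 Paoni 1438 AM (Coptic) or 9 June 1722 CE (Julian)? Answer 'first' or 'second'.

second

First date → JDN 2350180; second date → JDN 2350178.
JDN 2350178 < JDN 2350180, so the second date is earlier.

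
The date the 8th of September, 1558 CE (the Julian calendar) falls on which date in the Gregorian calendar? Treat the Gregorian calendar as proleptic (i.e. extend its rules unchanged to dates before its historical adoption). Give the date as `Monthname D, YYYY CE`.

For dates in this range the Gregorian date is 10 days ahead of the Julian.
8 September 1558 Julian + 10 days → 18 September 1558 Gregorian.

September 18, 1558 CE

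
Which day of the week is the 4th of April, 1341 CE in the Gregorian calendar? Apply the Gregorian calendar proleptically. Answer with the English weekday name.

Tuesday

JDN 2210944 mod 7 = 1, and JDN 0 was a Monday, so this is a Tuesday.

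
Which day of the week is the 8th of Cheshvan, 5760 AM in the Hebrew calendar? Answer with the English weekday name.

This is JDN 2451470 (18 October 1999 Gregorian).
JDN 2451470 mod 7 = 0, and JDN 0 was a Monday, so this is a Monday.

Monday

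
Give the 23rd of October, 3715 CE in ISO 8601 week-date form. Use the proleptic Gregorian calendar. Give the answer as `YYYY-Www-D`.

3715-W43-3

The weekday is Wednesday (ISO weekday 3).
That Wednesday belongs to ISO week 43 of ISO year 3715.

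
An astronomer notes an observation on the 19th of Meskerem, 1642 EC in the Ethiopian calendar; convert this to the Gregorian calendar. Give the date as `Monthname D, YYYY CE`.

Both dates share Julian Day Number 2323614; in the Gregorian calendar that is 26 September 1649 CE.

September 26, 1649 CE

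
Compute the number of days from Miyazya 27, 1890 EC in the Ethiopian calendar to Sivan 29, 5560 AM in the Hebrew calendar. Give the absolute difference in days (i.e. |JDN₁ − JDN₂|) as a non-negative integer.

JDN of the first date = 2414414.
JDN of the second date = 2378669.
|2378669 − 2414414| = 35745.

35745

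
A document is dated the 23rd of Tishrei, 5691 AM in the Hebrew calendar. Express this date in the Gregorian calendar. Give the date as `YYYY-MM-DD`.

Julian Day Number of the source date = 2426265.
Converting JDN 2426265 to the Gregorian calendar gives 15 October 1930 CE.

1930-10-15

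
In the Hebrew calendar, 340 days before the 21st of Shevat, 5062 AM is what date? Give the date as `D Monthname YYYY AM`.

JDN of the 21st of Shevat, 5062 AM = 2196634.
2196634 − 340 = 2196294.
JDN 2196294 in the Hebrew calendar is 6 Adar 5061 AM.

6 Adar 5061 AM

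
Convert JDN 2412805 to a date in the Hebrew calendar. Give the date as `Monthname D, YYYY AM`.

JDN 2412805 is 7 December 1893 in the Gregorian calendar.
In the Hebrew calendar that day is Kislev 28, 5654 AM.

Kislev 28, 5654 AM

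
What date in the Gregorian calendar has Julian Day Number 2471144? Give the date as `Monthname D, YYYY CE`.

August 29, 2053 CE

Counting from JDN 2299161 = 15 Oct 1582 gives an offset of 171983 days.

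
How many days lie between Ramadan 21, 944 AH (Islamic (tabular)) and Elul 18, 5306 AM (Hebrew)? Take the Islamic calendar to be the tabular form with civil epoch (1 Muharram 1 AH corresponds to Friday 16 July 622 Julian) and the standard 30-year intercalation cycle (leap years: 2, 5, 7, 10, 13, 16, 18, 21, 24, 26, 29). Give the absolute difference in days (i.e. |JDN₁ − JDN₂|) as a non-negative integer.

First date → JDN 2282864; second date → JDN 2285962.
The interval is |2282864 − 2285962| = 3098 days.

3098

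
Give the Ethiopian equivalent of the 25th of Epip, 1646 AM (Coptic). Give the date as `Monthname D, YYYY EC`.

Hamle 25, 1922 EC

Both dates share Julian Day Number 2426190; in the Ethiopian calendar that is 25 Hamle 1922 EC.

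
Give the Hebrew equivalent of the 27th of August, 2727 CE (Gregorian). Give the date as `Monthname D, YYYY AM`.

Av 18, 6487 AM

Julian Day Number of the source date = 2717314.
Converting JDN 2717314 to the Hebrew calendar gives 18 Av 6487 AM.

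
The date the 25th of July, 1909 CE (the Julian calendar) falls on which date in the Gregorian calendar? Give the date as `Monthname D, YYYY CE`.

August 7, 1909 CE

The Julian–Gregorian offset here is 13 days (Julian trailing).
25 July 1909 Julian + 13 days → 7 August 1909 Gregorian.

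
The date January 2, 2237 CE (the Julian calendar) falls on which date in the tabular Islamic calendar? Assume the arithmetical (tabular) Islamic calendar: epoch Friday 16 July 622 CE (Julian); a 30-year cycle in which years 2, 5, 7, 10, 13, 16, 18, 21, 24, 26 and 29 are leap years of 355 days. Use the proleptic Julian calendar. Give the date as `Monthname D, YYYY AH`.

The source date corresponds to 17 January 2237 in the Gregorian calendar (JDN 2538124).
That day falls on 19 Muharram 1665 AH in the tabular Islamic calendar.

Muharram 19, 1665 AH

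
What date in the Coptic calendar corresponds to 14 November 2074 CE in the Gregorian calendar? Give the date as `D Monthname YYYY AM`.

Julian Day Number of the source date = 2478891.
Converting JDN 2478891 to the Coptic calendar gives 5 Hathor 1791 AM.

5 Hathor 1791 AM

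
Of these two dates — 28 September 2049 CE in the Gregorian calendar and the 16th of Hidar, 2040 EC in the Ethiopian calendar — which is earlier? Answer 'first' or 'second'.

The two dates have Julian Day Numbers 2469713 and 2469041 respectively.
Since 2469041 < 2469713, the second date comes first.

second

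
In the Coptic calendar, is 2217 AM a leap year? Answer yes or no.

no

2217 mod 4 = 1; in the Coptic calendar a year is leap when year mod 4 = 3, so it is a common year.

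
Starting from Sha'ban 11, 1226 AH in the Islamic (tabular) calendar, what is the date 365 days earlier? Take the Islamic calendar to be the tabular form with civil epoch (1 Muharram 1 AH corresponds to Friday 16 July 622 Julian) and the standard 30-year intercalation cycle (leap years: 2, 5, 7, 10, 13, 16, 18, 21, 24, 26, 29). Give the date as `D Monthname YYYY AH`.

30 Rajab 1225 AH

The starting date is JDN 2382756; 2382756 − 365 = 2382391.
JDN 2382391 corresponds to 30 Rajab 1225 AH.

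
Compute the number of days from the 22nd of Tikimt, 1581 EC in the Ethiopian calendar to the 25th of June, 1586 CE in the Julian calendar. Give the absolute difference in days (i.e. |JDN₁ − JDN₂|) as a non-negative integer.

JDN of the first date = 2301367.
JDN of the second date = 2300520.
|2300520 − 2301367| = 847.

847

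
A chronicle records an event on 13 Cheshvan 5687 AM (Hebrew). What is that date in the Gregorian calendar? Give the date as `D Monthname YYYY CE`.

Julian Day Number of the source date = 2424810.
Converting JDN 2424810 to the Gregorian calendar gives 21 October 1926 CE.

21 October 1926 CE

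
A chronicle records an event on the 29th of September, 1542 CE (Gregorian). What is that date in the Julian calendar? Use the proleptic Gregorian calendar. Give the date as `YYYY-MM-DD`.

The Julian–Gregorian offset here is 10 days (Julian trailing).
29 September 1542 Gregorian − 10 days → 19 September 1542 Julian.

1542-09-19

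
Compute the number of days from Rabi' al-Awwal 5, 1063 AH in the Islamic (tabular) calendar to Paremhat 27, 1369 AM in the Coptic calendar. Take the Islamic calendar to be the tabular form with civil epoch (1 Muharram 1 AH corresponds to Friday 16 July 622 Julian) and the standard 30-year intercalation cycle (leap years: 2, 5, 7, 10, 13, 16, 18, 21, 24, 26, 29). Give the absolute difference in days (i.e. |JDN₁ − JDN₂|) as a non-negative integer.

First date → JDN 2324840; second date → JDN 2324898.
The interval is |2324840 − 2324898| = 58 days.

58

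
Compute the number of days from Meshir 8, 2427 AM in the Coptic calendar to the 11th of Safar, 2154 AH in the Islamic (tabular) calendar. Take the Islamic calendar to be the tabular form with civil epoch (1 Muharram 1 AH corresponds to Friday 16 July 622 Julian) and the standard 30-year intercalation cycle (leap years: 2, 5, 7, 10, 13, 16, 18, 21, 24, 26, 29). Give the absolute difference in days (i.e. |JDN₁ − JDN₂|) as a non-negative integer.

JDN of the first date = 2711283.
JDN of the second date = 2711431.
|2711431 − 2711283| = 148.

148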